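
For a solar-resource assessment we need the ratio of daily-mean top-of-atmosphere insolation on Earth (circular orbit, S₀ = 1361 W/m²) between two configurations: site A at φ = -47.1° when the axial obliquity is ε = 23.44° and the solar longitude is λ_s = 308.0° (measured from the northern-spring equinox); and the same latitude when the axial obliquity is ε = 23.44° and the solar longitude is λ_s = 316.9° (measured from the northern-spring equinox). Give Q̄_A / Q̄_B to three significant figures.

Q̄_A / Q̄_B ≈ 1.05

— Configuration A (φ=-47.1°):
Solar declination: sin δ = sin ε · sin λ_s = sin 23.44° × sin 308.0° = -0.31346, so δ = -18.268°.
cos H₀ = −tan(-47.1°) tan(-18.268°) = -0.3552, H₀ = 1.9340 rad.
Bracket: H₀ sin φ sin δ + cos φ cos δ sin H₀ = 1.9340×-0.73254×-0.31346 + 0.68072×0.94960×0.93478 = 0.444089 + 0.604253 = 1.048342.
Q̄ = (S₀/π) × [bracket] = (1361/π) × 1.048342 = 454.16 W/m².
— Configuration B (φ=-47.1°):
Solar declination: sin δ = sin ε · sin λ_s = sin 23.44° × sin 316.9° = -0.27180, so δ = -15.771°.
cos H₀ = −tan(-47.1°) tan(-15.771°) = -0.3039, H₀ = 1.8796 rad.
Bracket: H₀ sin φ sin δ + cos φ cos δ sin H₀ = 1.8796×-0.73254×-0.27180 + 0.68072×0.96235×0.95269 = 0.374237 + 0.624099 = 0.998336.
Q̄ = (S₀/π) × [bracket] = (1361/π) × 0.998336 = 432.50 W/m².
Ratio Q̄_A / Q̄_B = 454.16 / 432.50 = 1.050.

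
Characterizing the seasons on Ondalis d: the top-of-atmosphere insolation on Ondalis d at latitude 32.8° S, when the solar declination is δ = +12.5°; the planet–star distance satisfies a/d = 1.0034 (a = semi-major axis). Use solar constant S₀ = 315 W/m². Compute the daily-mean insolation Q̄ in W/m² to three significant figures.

Q̄ ≈ 65.1 W/m²

cos H₀ = −tan(-32.8°) tan(+12.500°) = 0.1429, H₀ = 1.4274 rad.
Bracket: H₀ sin φ sin δ + cos φ cos δ sin H₀ = 1.4274×-0.54171×0.21644 + 0.84057×0.97630×0.98974 = -0.167359 + 0.812229 = 0.644870.
Inverse-square distance factor (a/d)² = 1.0034² = 1.006812.
Q̄ = (S₀/π) × 1.006812 × [bracket] = (315/π) × 1.006812 × 0.644870 = 65.10 W/m².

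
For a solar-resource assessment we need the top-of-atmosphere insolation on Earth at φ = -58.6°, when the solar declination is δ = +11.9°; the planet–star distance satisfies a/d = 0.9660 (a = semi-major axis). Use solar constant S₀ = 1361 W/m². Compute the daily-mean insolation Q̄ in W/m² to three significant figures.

Q̄ ≈ 107 W/m²

cos H₀ = −tan(-58.6°) tan(+11.900°) = 0.3452, H₀ = 1.2183 rad.
Bracket: H₀ sin φ sin δ + cos φ cos δ sin H₀ = 1.2183×-0.85355×0.20620 + 0.52101×0.97851×0.93852 = -0.214423 + 0.478470 = 0.264047.
Inverse-square distance factor (a/d)² = 0.9660² = 0.933156.
Q̄ = (S₀/π) × 0.933156 × [bracket] = (1361/π) × 0.933156 × 0.264047 = 106.7 W/m².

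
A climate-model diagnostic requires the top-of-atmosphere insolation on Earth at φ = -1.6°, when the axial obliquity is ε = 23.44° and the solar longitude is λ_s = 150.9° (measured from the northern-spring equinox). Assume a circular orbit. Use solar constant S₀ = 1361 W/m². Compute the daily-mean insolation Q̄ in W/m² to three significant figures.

Solar declination: sin δ = sin ε · sin λ_s = sin 23.44° × sin 150.9° = 0.19346, so δ = +11.155°.
cos H₀ = −tan(-1.6°) tan(+11.155°) = 0.0055, H₀ = 1.5653 rad.
Bracket: H₀ sin φ sin δ + cos φ cos δ sin H₀ = 1.5653×-0.02792×0.19346 + 0.99961×0.98111×0.99998 = -0.008455 + 0.980708 = 0.972253.
Q̄ = (S₀/π) × [bracket] = (1361/π) × 0.972253 = 421.2 W/m².

Q̄ ≈ 421 W/m²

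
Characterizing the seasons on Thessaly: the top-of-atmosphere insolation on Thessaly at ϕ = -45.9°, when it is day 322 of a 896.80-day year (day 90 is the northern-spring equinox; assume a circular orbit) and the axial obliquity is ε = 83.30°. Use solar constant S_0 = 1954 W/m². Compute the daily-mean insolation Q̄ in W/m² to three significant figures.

Solar longitude: L_s = 360° × (322 − 90)/896.80 = 93.131°.
sin δ = sin 83.30° × sin 93.131° = 0.99169, so δ = +82.607°.
cos h₀ = −tan(-45.9°) tan(+82.607°) = 7.9535 ≥ 1 ⇒ polar night, h₀ = 0 and Q̄ = 0.

Q̄ ≈ 0.00 W/m²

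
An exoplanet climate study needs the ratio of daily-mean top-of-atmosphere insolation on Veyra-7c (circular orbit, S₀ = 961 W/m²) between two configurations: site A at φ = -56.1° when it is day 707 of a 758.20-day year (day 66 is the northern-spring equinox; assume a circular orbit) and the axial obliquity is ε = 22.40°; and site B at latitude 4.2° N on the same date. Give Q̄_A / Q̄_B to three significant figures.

— Configuration A (φ=-56.1°):
Solar longitude: λ_s = 360° × (707 − 66)/758.20 = 304.352°.
sin δ = sin 22.40° × sin 304.352° = -0.31461, so δ = -18.337°.
cos H₀ = −tan(-56.1°) tan(-18.337°) = -0.4932, H₀ = 2.0866 rad.
Bracket: H₀ sin φ sin δ + cos φ cos δ sin H₀ = 2.0866×-0.83001×-0.31461 + 0.55775×0.94922×0.86990 = 0.544873 + 0.460549 = 1.005422.
Q̄ = (S₀/π) × [bracket] = (961/π) × 1.005422 = 307.55 W/m².
— Configuration B (φ=+4.2°):
cos H₀ = −tan(+4.2°) tan(-18.337°) = 0.0243, H₀ = 1.5465 rad.
Bracket: H₀ sin φ sin δ + cos φ cos δ sin H₀ = 1.5465×0.07324×-0.31461 + 0.99731×0.94922×0.99970 = -0.035635 + 0.946383 = 0.910748.
Q̄ = (S₀/π) × [bracket] = (961/π) × 0.910748 = 278.59 W/m².
Ratio Q̄_A / Q̄_B = 307.55 / 278.59 = 1.104.

Q̄_A / Q̄_B ≈ 1.10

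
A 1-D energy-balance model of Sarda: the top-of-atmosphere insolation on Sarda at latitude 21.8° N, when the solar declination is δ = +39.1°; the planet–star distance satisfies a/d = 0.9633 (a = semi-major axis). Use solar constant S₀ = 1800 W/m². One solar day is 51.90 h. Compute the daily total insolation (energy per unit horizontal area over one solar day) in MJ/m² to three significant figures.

112 MJ/m²

cos H₀ = −tan(+21.8°) tan(+39.100°) = -0.3250, H₀ = 1.9019 rad.
Bracket: H₀ sin φ sin δ + cos φ cos δ sin H₀ = 1.9019×0.37137×0.63068 + 0.92849×0.77605×0.94570 = 0.445455 + 0.681429 = 1.126884.
Inverse-square distance factor (a/d)² = 0.9633² = 0.927947.
Q̄ = (S₀/π) × 0.927947 × [bracket] = (1800/π) × 0.927947 × 1.126884 = 599.14 W/m².
Daily total = Q̄ × 51.90 h × 3600 s/h = 599.14 × 51.90 × 3600 / 10⁶ = 111.9 MJ/m².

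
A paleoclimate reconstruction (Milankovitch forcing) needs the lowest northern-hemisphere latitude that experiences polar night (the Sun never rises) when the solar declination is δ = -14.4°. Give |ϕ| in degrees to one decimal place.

|ϕ| = 75.6°

Polar night requires cos h₀ = −tan ϕ tan δ ≥ 1, i.e. tan ϕ tan δ ≤ −1.
The boundary is |tan ϕ| · |tan δ| = 1, so |ϕ| = 90° − |δ| = 90° − 14.4° = 75.6° in the northern hemisphere.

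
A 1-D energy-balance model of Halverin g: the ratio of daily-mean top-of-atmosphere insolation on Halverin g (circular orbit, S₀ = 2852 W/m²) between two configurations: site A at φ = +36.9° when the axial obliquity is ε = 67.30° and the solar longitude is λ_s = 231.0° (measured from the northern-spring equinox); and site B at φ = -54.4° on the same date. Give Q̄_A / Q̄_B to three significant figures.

— Configuration A (φ=+36.9°):
Solar declination: sin δ = sin ε · sin λ_s = sin 67.30° × sin 231.0° = -0.71695, so δ = -45.803°.
cos H₀ = −tan(+36.9°) tan(-45.803°) = 0.7722, H₀ = 0.6886 rad.
Bracket: H₀ sin φ sin δ + cos φ cos δ sin H₀ = 0.6886×0.60042×-0.71695 + 0.79968×0.69713×0.63542 = -0.296422 + 0.354235 = 0.057813.
Q̄ = (S₀/π) × [bracket] = (2852/π) × 0.057813 = 52.484 W/m².
— Configuration B (φ=-54.4°):
cos H₀ = −tan(-54.4°) tan(-45.803°) = -1.4365 ≤ −1 ⇒ polar day, H₀ = π.
Bracket: H₀ sin φ sin δ + cos φ cos δ sin H₀ = 3.1416×-0.81310×-0.71695 + 0.58212×0.69713×0.00000 = 1.831402 + 0.000000 = 1.831402.
Q̄ = (S₀/π) × [bracket] = (2852/π) × 1.831402 = 1662.6 W/m².
Ratio Q̄_A / Q̄_B = 52.484 / 1662.6 = 0.03157.

Q̄_A / Q̄_B ≈ 0.0316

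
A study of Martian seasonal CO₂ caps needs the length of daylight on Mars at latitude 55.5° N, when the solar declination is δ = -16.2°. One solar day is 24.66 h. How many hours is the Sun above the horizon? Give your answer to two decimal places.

8.90 h

cos H₀ = −tan φ · tan δ = −tan(+55.5°) × tan(-16.200°) = 0.4227, so H₀ = 1.1344 rad = 64.99°.
Daylight = 2H₀/(2π) × 24.66 h = (1.1344/π) × 24.66 = 8.90 h.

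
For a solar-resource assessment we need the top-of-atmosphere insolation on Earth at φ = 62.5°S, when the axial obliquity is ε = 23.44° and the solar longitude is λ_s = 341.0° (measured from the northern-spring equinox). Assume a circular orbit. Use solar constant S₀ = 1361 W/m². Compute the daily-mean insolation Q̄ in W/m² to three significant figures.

Q̄ ≈ 283 W/m²

Solar declination: sin δ = sin ε · sin λ_s = sin 23.44° × sin 341.0° = -0.12951, so δ = -7.441°.
cos H₀ = −tan(-62.5°) tan(-7.441°) = -0.2509, H₀ = 1.8244 rad.
Bracket: H₀ sin φ sin δ + cos φ cos δ sin H₀ = 1.8244×-0.88701×-0.12951 + 0.46175×0.99158×0.96801 = 0.209581 + 0.443215 = 0.652796.
Q̄ = (S₀/π) × [bracket] = (1361/π) × 0.652796 = 282.8 W/m².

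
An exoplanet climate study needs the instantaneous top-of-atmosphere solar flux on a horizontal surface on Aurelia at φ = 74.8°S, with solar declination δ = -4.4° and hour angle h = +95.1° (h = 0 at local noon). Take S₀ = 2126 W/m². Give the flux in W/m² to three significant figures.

cos θ_z = sin φ sin δ + cos φ cos δ cos h = 0.074035 + -0.023238 = 0.050797.
Flux = S₀ · cos θ_z = 2126 × 0.050797 = 108.0 W/m².

108 W/m²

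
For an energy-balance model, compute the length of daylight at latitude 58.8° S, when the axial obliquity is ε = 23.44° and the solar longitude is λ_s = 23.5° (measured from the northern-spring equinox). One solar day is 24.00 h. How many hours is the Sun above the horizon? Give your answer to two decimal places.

Solar declination: sin δ = sin ε · sin λ_s = sin 23.44° × sin 23.5° = 0.15862, so δ = +9.127°.
cos H₀ = −tan φ · tan δ = −tan(-58.8°) × tan(+9.127°) = 0.2653, so H₀ = 1.3023 rad = 74.62°.
Daylight = 2H₀/(2π) × 24.00 h = (1.3023/π) × 24.00 = 9.95 h.

9.95 h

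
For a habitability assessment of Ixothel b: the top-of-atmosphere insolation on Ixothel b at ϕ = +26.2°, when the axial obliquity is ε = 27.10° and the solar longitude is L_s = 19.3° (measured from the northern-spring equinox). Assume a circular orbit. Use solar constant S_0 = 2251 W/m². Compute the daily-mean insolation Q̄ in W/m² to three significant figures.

Solar declination: sin δ = sin ε · sin L_s = sin 27.10° × sin 19.3° = 0.15056, so δ = +8.660°.
cos h₀ = −tan(+26.2°) tan(+8.660°) = -0.0749, h₀ = 1.6458 rad.
Bracket: h₀ sin ϕ sin δ + cos ϕ cos δ sin h₀ = 1.6458×0.44151×0.15056 + 0.89726×0.98860×0.99719 = 0.109402 + 0.884539 = 0.993941.
Q̄ = (S_0/π) × [bracket] = (2251/π) × 0.993941 = 712.2 W/m².

Q̄ ≈ 712 W/m²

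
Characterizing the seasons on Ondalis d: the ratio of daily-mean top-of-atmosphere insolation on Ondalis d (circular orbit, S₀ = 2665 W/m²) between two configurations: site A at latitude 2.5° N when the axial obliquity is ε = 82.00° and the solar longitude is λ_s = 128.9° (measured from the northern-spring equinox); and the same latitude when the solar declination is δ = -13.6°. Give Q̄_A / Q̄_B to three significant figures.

Q̄_A / Q̄_B ≈ 0.723

— Configuration A (φ=+2.5°):
Solar declination: sin δ = sin ε · sin λ_s = sin 82.00° × sin 128.9° = 0.77067, so δ = +50.414°.
cos H₀ = −tan(+2.5°) tan(+50.414°) = -0.0528, H₀ = 1.6236 rad.
Bracket: H₀ sin φ sin δ + cos φ cos δ sin H₀ = 1.6236×0.04362×0.77067 + 0.99905×0.63724×0.99860 = 0.054580 + 0.635743 = 0.690323.
Q̄ = (S₀/π) × [bracket] = (2665/π) × 0.690323 = 585.60 W/m².
— Configuration B (φ=+2.5°):
cos H₀ = −tan(+2.5°) tan(-13.600°) = 0.0106, H₀ = 1.5602 rad.
Bracket: H₀ sin φ sin δ + cos φ cos δ sin H₀ = 1.5602×0.04362×-0.23514 + 0.99905×0.97196×0.99994 = -0.016003 + 0.970978 = 0.954975.
Q̄ = (S₀/π) × [bracket] = (2665/π) × 0.954975 = 810.10 W/m².
Ratio Q̄_A / Q̄_B = 585.60 / 810.10 = 0.7229.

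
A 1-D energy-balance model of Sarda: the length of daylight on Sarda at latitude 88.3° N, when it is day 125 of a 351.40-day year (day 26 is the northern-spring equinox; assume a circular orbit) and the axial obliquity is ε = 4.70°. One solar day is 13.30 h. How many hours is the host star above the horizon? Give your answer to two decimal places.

Solar longitude: L_s = 360° × (125 − 26)/351.40 = 101.423°.
sin δ = sin 4.70° × sin 101.423° = 0.08032, so δ = +4.607°.
Sunrise equation: cos h₀ = −tan ϕ · tan δ = -2.7149 ≤ −1, so the host star never sets (polar day) and h₀ = π.
Daylight = 2h₀/(2π) × 13.30 h = (3.1416/π) × 13.30 = 13.30 h.

13.30 h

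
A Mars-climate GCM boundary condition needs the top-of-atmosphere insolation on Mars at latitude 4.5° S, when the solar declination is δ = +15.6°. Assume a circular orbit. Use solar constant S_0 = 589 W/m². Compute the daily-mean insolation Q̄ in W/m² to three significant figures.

Q̄ ≈ 174 W/m²

cos h₀ = −tan(-4.5°) tan(+15.600°) = 0.0220, h₀ = 1.5488 rad.
Bracket: h₀ sin ϕ sin δ + cos ϕ cos δ sin h₀ = 1.5488×-0.07846×0.26892 + 0.99692×0.96316×0.99976 = -0.032679 + 0.959963 = 0.927284.
Q̄ = (S_0/π) × [bracket] = (589/π) × 0.927284 = 173.9 W/m².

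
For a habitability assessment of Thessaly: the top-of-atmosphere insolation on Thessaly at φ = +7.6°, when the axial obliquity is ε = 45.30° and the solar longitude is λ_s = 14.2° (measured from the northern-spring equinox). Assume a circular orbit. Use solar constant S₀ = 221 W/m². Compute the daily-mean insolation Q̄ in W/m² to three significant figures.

Solar declination: sin δ = sin ε · sin λ_s = sin 45.30° × sin 14.2° = 0.17436, so δ = +10.042°.
cos H₀ = −tan(+7.6°) tan(+10.042°) = -0.0236, H₀ = 1.5944 rad.
Bracket: H₀ sin φ sin δ + cos φ cos δ sin H₀ = 1.5944×0.13226×0.17436 + 0.99122×0.98468×0.99972 = 0.036768 + 0.975761 = 1.012529.
Q̄ = (S₀/π) × [bracket] = (221/π) × 1.012529 = 71.23 W/m².

Q̄ ≈ 71.2 W/m²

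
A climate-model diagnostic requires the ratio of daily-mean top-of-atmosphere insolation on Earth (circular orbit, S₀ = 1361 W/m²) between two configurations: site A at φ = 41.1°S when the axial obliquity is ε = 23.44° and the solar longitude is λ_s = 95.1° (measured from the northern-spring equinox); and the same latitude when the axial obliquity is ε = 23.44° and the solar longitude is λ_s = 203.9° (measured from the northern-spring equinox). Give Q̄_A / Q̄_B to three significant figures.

Q̄_A / Q̄_B ≈ 0.362

— Configuration A (φ=-41.1°):
Solar declination: sin δ = sin ε · sin λ_s = sin 23.44° × sin 95.1° = 0.39621, so δ = +23.342°.
cos H₀ = −tan(-41.1°) tan(+23.342°) = 0.3764, H₀ = 1.1848 rad.
Bracket: H₀ sin φ sin δ + cos φ cos δ sin H₀ = 1.1848×-0.65738×0.39621 + 0.75356×0.91816×0.92644 = -0.308594 + 0.640993 = 0.332399.
Q̄ = (S₀/π) × [bracket] = (1361/π) × 0.332399 = 144.00 W/m².
— Configuration B (φ=-41.1°):
Solar declination: sin δ = sin ε · sin λ_s = sin 23.44° × sin 203.9° = -0.16116, so δ = -9.274°.
cos H₀ = −tan(-41.1°) tan(-9.274°) = -0.1425, H₀ = 1.7137 rad.
Bracket: H₀ sin φ sin δ + cos φ cos δ sin H₀ = 1.7137×-0.65738×-0.16116 + 0.75356×0.98693×0.98980 = 0.181555 + 0.736125 = 0.917680.
Q̄ = (S₀/π) × [bracket] = (1361/π) × 0.917680 = 397.56 W/m².
Ratio Q̄_A / Q̄_B = 144.00 / 397.56 = 0.3622.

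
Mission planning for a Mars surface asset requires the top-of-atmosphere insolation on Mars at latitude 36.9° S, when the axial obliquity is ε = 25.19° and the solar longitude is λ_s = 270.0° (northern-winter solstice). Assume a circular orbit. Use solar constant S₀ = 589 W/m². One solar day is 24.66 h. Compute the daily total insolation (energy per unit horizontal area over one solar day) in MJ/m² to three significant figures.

Solar declination: sin δ = sin ε · sin λ_s = sin 25.19° × sin 270.0° = -0.42562, so δ = -25.190°.
cos H₀ = −tan(-36.9°) tan(-25.190°) = -0.3531, H₀ = 1.9317 rad.
Bracket: H₀ sin φ sin δ + cos φ cos δ sin H₀ = 1.9317×-0.60042×-0.42562 + 0.79968×0.90490×0.93557 = 0.493647 + 0.677007 = 1.170654.
Q̄ = (S₀/π) × [bracket] = (589/π) × 1.170654 = 219.48 W/m².
Daily total = Q̄ × 24.66 h × 3600 s/h = 219.48 × 24.66 × 3600 / 10⁶ = 19.48 MJ/m².

19.5 MJ/m²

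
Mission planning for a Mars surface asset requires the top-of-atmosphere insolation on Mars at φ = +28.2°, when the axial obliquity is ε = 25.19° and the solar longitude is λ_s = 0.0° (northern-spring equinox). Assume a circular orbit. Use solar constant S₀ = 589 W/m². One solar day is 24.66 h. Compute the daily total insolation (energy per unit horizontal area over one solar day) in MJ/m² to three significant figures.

14.7 MJ/m²

Solar declination: sin δ = sin ε · sin λ_s = sin 25.19° × sin 0.0° = 0.00000, so δ = +0.000°.
cos H₀ = −tan(+28.2°) tan(+0.000°) = -0.0000, H₀ = 1.5708 rad.
Bracket: H₀ sin φ sin δ + cos φ cos δ sin H₀ = 1.5708×0.47255×0.00000 + 0.88130×1.00000×1.00000 = 0.000000 + 0.881300 = 0.881300.
Q̄ = (S₀/π) × [bracket] = (589/π) × 0.881300 = 165.23 W/m².
Daily total = Q̄ × 24.66 h × 3600 s/h = 165.23 × 24.66 × 3600 / 10⁶ = 14.67 MJ/m².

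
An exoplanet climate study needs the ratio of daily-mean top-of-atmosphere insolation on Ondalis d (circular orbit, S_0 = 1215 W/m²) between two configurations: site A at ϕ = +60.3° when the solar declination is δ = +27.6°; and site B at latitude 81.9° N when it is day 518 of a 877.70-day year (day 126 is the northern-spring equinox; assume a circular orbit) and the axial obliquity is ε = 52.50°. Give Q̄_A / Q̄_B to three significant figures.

— Configuration A (ϕ=+60.3°):
cos h₀ = −tan(+60.3°) tan(+27.600°) = -0.9165, h₀ = 2.7301 rad.
Bracket: h₀ sin ϕ sin δ + cos ϕ cos δ sin h₀ = 2.7301×0.86863×0.46330 + 0.49546×0.88620×0.39993 = 1.098691 + 0.175600 = 1.274291.
Q̄ = (S_0/π) × [bracket] = (1215/π) × 1.274291 = 492.83 W/m².
— Configuration B (ϕ=+81.9°):
Solar longitude: L_s = 360° × (518 − 126)/877.70 = 160.784°.
sin δ = sin 52.50° × sin 160.784° = 0.26112, so δ = +15.136°.
cos h₀ = −tan(+81.9°) tan(+15.136°) = -1.9007 ≤ −1 ⇒ polar day, h₀ = π.
Bracket: h₀ sin ϕ sin δ + cos ϕ cos δ sin h₀ = 3.1416×0.99002×0.26112 + 0.14090×0.96531×0.00000 = 0.812148 + 0.000000 = 0.812148.
Q̄ = (S_0/π) × [bracket] = (1215/π) × 0.812148 = 314.10 W/m².
Ratio Q̄_A / Q̄_B = 492.83 / 314.10 = 1.569.

Q̄_A / Q̄_B ≈ 1.57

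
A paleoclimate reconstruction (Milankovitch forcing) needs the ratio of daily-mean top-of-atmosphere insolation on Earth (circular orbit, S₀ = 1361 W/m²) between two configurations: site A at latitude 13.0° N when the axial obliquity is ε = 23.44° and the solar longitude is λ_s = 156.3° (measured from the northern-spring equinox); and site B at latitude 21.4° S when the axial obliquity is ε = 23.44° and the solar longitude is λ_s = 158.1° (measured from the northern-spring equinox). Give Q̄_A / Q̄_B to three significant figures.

— Configuration A (φ=+13.0°):
Solar declination: sin δ = sin ε · sin λ_s = sin 23.44° × sin 156.3° = 0.15989, so δ = +9.201°.
cos H₀ = −tan(+13.0°) tan(+9.201°) = -0.0374, H₀ = 1.6082 rad.
Bracket: H₀ sin φ sin δ + cos φ cos δ sin H₀ = 1.6082×0.22495×0.15989 + 0.97437×0.98713×0.99930 = 0.057843 + 0.961157 = 1.019000.
Q̄ = (S₀/π) × [bracket] = (1361/π) × 1.019000 = 441.45 W/m².
— Configuration B (φ=-21.4°):
Solar declination: sin δ = sin ε · sin λ_s = sin 23.44° × sin 158.1° = 0.14837, so δ = +8.532°.
cos H₀ = −tan(-21.4°) tan(+8.532°) = 0.0588, H₀ = 1.5120 rad.
Bracket: H₀ sin φ sin δ + cos φ cos δ sin H₀ = 1.5120×-0.36488×0.14837 + 0.93106×0.98893×0.99827 = -0.081856 + 0.919160 = 0.837304.
Q̄ = (S₀/π) × [bracket] = (1361/π) × 0.837304 = 362.74 W/m².
Ratio Q̄_A / Q̄_B = 441.45 / 362.74 = 1.217.

Q̄_A / Q̄_B ≈ 1.22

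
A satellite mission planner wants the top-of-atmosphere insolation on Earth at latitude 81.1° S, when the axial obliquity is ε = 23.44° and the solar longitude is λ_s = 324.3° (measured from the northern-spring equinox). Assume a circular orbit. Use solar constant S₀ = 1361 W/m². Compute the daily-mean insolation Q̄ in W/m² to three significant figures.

Solar declination: sin δ = sin ε · sin λ_s = sin 23.44° × sin 324.3° = -0.23213, so δ = -13.422°.
cos H₀ = −tan(-81.1°) tan(-13.422°) = -1.5240 ≤ −1 ⇒ polar day, H₀ = π.
Bracket: H₀ sin φ sin δ + cos φ cos δ sin H₀ = 3.1416×-0.98796×-0.23213 + 0.15471×0.97269×0.00000 = 0.720479 + 0.000000 = 0.720479.
Q̄ = (S₀/π) × [bracket] = (1361/π) × 0.720479 = 312.1 W/m².

Q̄ ≈ 312 W/m²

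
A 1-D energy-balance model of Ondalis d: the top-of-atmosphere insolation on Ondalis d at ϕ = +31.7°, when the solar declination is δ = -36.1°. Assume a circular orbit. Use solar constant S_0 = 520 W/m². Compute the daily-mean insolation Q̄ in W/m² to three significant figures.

cos h₀ = −tan(+31.7°) tan(-36.100°) = 0.4504, h₀ = 1.1036 rad.
Bracket: h₀ sin ϕ sin δ + cos ϕ cos δ sin h₀ = 1.1036×0.52547×-0.58920 + 0.85081×0.80799×0.89284 = -0.341682 + 0.613779 = 0.272097.
Q̄ = (S_0/π) × [bracket] = (520/π) × 0.272097 = 45.04 W/m².

Q̄ ≈ 45.0 W/m²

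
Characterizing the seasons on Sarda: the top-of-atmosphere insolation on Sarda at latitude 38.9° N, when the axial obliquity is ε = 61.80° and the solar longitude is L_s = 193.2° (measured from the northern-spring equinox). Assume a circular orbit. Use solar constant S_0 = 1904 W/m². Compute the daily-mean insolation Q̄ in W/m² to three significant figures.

Solar declination: sin δ = sin ε · sin L_s = sin 61.80° × sin 193.2° = -0.20125, so δ = -11.610°.
cos h₀ = −tan(+38.9°) tan(-11.610°) = 0.1658, h₀ = 1.4043 rad.
Bracket: h₀ sin ϕ sin δ + cos ϕ cos δ sin h₀ = 1.4043×0.62796×-0.20125 + 0.77824×0.97954×0.98616 = -0.177471 + 0.751767 = 0.574296.
Q̄ = (S_0/π) × [bracket] = (1904/π) × 0.574296 = 348.1 W/m².

Q̄ ≈ 348 W/m²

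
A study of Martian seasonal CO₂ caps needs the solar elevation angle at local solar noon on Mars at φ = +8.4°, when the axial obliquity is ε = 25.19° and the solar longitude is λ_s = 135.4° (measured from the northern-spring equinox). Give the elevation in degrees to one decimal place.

81.0°

Solar declination: sin δ = sin ε · sin λ_s = sin 25.19° × sin 135.4° = 0.29885, so δ = +17.389°.
At local noon the hour angle is zero, so the zenith angle equals |φ − δ| = |+8.4° − (+17.389°)| = 8.989°.
Elevation = 90° − 8.989° = 81.0°.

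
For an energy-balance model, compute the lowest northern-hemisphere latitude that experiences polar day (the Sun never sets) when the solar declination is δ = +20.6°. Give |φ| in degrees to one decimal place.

|φ| = 69.4°

Polar day requires cos H₀ = −tan φ tan δ ≤ −1, i.e. tan φ tan δ ≥ 1.
The boundary is |tan φ| · |tan δ| = 1, so |φ| = 90° − |δ| = 90° − 20.6° = 69.4° in the northern hemisphere.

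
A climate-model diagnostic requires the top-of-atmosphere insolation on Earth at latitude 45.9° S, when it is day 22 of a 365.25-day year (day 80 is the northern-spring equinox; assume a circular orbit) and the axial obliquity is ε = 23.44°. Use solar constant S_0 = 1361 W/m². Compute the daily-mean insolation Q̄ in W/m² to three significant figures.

Solar longitude: L_s = 360° × (22 − 80)/365.25 = -57.166°, i.e. -57.166° + 360° = 302.834°.
sin δ = sin 23.44° × sin 302.834° = -0.33424, so δ = -19.526°.
cos h₀ = −tan(-45.9°) tan(-19.526°) = -0.3660, h₀ = 1.9455 rad.
Bracket: h₀ sin ϕ sin δ + cos ϕ cos δ sin h₀ = 1.9455×-0.71813×-0.33424 + 0.69591×0.94249×0.93063 = 0.466974 + 0.610389 = 1.077363.
Q̄ = (S_0/π) × [bracket] = (1361/π) × 1.077363 = 466.7 W/m².

Q̄ ≈ 467 W/m²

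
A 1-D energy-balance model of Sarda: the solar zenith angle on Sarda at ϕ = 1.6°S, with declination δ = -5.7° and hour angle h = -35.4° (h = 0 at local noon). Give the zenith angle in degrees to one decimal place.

θ_z = 35.6°

cos θ_z = sin ϕ sin δ + cos ϕ cos δ cos h = 0.002773 + 0.810781 = 0.813554.
θ_z = arccos(0.813554) = 35.6°.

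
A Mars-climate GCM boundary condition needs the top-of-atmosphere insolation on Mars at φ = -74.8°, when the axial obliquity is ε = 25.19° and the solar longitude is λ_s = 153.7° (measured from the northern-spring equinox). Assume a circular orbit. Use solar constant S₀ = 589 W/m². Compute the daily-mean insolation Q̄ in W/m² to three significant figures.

Q̄ ≈ 7.34 W/m²

Solar declination: sin δ = sin ε · sin λ_s = sin 25.19° × sin 153.7° = 0.18858, so δ = +10.870°.
cos H₀ = −tan(-74.8°) tan(+10.870°) = 0.7068, H₀ = 0.7859 rad.
Bracket: H₀ sin φ sin δ + cos φ cos δ sin H₀ = 0.7859×-0.96502×0.18858 + 0.26219×0.98206×0.70744 = -0.143021 + 0.182156 = 0.039135.
Q̄ = (S₀/π) × [bracket] = (589/π) × 0.039135 = 7.337 W/m².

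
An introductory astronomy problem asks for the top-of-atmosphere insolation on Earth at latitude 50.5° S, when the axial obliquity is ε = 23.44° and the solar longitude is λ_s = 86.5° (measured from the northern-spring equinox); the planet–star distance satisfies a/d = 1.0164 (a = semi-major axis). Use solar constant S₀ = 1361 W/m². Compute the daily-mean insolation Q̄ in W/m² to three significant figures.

Solar declination: sin δ = sin ε · sin λ_s = sin 23.44° × sin 86.5° = 0.39705, so δ = +23.394°.
cos H₀ = −tan(-50.5°) tan(+23.394°) = 0.5248, H₀ = 1.0183 rad.
Bracket: H₀ sin φ sin δ + cos φ cos δ sin H₀ = 1.0183×-0.77162×0.39705 + 0.63608×0.91780×0.85123 = -0.311978 + 0.496943 = 0.184965.
Inverse-square distance factor (a/d)² = 1.0164² = 1.033069.
Q̄ = (S₀/π) × 1.033069 × [bracket] = (1361/π) × 1.033069 × 0.184965 = 82.78 W/m².

Q̄ ≈ 82.8 W/m²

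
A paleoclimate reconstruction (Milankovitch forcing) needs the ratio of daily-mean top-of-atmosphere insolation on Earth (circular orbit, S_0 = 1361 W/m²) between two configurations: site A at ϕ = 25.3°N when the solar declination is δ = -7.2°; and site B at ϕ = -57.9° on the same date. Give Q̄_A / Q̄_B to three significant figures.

— Configuration A (ϕ=+25.3°):
cos h₀ = −tan(+25.3°) tan(-7.200°) = 0.0597, h₀ = 1.5110 rad.
Bracket: h₀ sin ϕ sin δ + cos ϕ cos δ sin h₀ = 1.5110×0.42736×-0.12533 + 0.90408×0.99211×0.99822 = -0.080931 + 0.895350 = 0.814419.
Q̄ = (S_0/π) × [bracket] = (1361/π) × 0.814419 = 352.82 W/m².
— Configuration B (ϕ=-57.9°):
cos h₀ = −tan(-57.9°) tan(-7.200°) = -0.2014, h₀ = 1.7736 rad.
Bracket: h₀ sin ϕ sin δ + cos ϕ cos δ sin h₀ = 1.7736×-0.84712×-0.12533 + 0.53140×0.99211×0.97951 = 0.188302 + 0.516405 = 0.704707.
Q̄ = (S_0/π) × [bracket] = (1361/π) × 0.704707 = 305.29 W/m².
Ratio Q̄_A / Q̄_B = 352.82 / 305.29 = 1.156.

Q̄_A / Q̄_B ≈ 1.16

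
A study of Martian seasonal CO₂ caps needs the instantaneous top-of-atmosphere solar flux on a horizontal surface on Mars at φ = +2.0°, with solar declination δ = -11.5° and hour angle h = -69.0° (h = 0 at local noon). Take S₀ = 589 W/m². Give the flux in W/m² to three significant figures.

203 W/m²

cos θ_z = sin φ sin δ + cos φ cos δ cos h = -0.006958 + 0.350960 = 0.344002.
Flux = S₀ · cos θ_z = 589 × 0.344002 = 202.6 W/m².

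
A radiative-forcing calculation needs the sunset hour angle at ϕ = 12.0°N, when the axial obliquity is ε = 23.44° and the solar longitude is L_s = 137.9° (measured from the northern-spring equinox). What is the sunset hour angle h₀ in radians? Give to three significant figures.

h₀ = 1.63 rad

Solar declination: sin δ = sin ε · sin L_s = sin 23.44° × sin 137.9° = 0.26669, so δ = +15.467°.
cos h₀ = −tan ϕ · tan δ = −tan(+12.0°) × tan(+15.467°) = -0.0588, so h₀ = 1.6296 rad = 93.37°.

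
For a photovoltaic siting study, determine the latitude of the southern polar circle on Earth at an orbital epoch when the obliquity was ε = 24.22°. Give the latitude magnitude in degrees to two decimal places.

65.78°

The polar circle is the lowest latitude that experiences at least one full rotation of continuous darkness at the northern-summer solstice; it lies at |ϕ| = 90° − ε = 90° − 24.22° = 65.78°.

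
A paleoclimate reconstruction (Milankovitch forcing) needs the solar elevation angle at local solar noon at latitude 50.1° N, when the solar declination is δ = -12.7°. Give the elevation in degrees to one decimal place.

27.2°

At local noon the hour angle is zero, so the zenith angle equals |φ − δ| = |+50.1° − (-12.700°)| = 62.800°.
Elevation = 90° − 62.800° = 27.2°.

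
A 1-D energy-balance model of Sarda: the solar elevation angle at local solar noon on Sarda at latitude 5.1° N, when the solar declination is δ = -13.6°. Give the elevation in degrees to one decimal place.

At local noon the hour angle is zero, so the zenith angle equals |φ − δ| = |+5.1° − (-13.600°)| = 18.700°.
Elevation = 90° − 18.700° = 71.3°.

71.3°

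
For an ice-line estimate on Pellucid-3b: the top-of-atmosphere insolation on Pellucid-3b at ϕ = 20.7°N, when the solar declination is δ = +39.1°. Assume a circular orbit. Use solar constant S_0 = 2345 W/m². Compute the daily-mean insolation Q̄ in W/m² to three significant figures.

cos h₀ = −tan(+20.7°) tan(+39.100°) = -0.3071, h₀ = 1.8829 rad.
Bracket: h₀ sin ϕ sin δ + cos ϕ cos δ sin h₀ = 1.8829×0.35347×0.63068 + 0.93544×0.77605×0.95168 = 0.419748 + 0.690870 = 1.110618.
Q̄ = (S_0/π) × [bracket] = (2345/π) × 1.110618 = 829.0 W/m².

Q̄ ≈ 829 W/m²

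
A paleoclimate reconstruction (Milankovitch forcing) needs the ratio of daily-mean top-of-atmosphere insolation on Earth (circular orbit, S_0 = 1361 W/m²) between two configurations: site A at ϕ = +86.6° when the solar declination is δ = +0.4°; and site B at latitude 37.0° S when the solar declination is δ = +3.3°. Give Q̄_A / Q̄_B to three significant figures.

— Configuration A (ϕ=+86.6°):
cos h₀ = −tan(+86.6°) tan(+0.400°) = -0.1175, h₀ = 1.6886 rad.
Bracket: h₀ sin ϕ sin δ + cos ϕ cos δ sin h₀ = 1.6886×0.99824×0.00698 + 0.05931×0.99998×0.99307 = 0.011766 + 0.058898 = 0.070664.
Q̄ = (S_0/π) × [bracket] = (1361/π) × 0.070664 = 30.613 W/m².
— Configuration B (ϕ=-37.0°):
cos h₀ = −tan(-37.0°) tan(+3.300°) = 0.0434, h₀ = 1.5273 rad.
Bracket: h₀ sin ϕ sin δ + cos ϕ cos δ sin h₀ = 1.5273×-0.60182×0.05756 + 0.79864×0.99834×0.99906 = -0.052907 + 0.796565 = 0.743658.
Q̄ = (S_0/π) × [bracket] = (1361/π) × 0.743658 = 322.17 W/m².
Ratio Q̄_A / Q̄_B = 30.613 / 322.17 = 0.09502.

Q̄_A / Q̄_B ≈ 0.0950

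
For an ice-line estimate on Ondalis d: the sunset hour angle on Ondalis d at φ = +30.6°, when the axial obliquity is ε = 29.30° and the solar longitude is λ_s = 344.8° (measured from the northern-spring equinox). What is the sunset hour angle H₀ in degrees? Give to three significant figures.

Solar declination: sin δ = sin ε · sin λ_s = sin 29.30° × sin 344.8° = -0.12831, so δ = -7.372°.
cos H₀ = −tan φ · tan δ = −tan(+30.6°) × tan(-7.372°) = 0.0765, so H₀ = 1.4942 rad = 85.61°.

H₀ = 85.6°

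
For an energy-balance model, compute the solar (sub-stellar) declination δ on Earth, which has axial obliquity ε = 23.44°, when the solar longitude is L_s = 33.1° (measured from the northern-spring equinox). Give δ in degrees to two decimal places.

δ = +12.55°

sin δ = sin ε · sin L_s = sin 23.44° × sin 33.1° = 0.217233.
δ = arcsin(0.217233) = +12.55°.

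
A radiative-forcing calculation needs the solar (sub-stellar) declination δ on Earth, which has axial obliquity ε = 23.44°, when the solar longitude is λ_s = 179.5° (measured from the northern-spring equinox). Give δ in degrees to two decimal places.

sin δ = sin ε · sin λ_s = sin 23.44° × sin 179.5° = 0.003471.
δ = arcsin(0.003471) = +0.20°.

δ = +0.20°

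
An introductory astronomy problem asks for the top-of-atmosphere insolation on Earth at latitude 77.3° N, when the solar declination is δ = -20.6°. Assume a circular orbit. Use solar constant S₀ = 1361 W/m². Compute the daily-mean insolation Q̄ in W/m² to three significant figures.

Q̄ ≈ 0.00 W/m²

cos H₀ = −tan(+77.3°) tan(-20.600°) = 1.6679 ≥ 1 ⇒ polar night, H₀ = 0 and Q̄ = 0.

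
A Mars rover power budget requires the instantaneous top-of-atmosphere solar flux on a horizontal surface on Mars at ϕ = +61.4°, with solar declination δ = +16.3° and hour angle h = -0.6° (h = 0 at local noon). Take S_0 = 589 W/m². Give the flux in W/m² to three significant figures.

cos θ_z = sin ϕ sin δ + cos ϕ cos δ cos h = 0.246421 + 0.459426 = 0.705847.
Flux = S_0 · cos θ_z = 589 × 0.705847 = 415.7 W/m².

416 W/m²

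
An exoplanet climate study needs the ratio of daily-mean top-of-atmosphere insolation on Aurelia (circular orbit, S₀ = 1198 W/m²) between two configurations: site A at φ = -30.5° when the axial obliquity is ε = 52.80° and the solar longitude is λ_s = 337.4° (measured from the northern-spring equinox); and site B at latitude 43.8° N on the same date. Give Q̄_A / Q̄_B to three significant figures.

— Configuration A (φ=-30.5°):
Solar declination: sin δ = sin ε · sin λ_s = sin 52.80° × sin 337.4° = -0.30610, so δ = -17.825°.
cos H₀ = −tan(-30.5°) tan(-17.825°) = -0.1894, H₀ = 1.7613 rad.
Bracket: H₀ sin φ sin δ + cos φ cos δ sin H₀ = 1.7613×-0.50754×-0.30610 + 0.86163×0.95200×0.98190 = 0.273632 + 0.805425 = 1.079057.
Q̄ = (S₀/π) × [bracket] = (1198/π) × 1.079057 = 411.48 W/m².
— Configuration B (φ=+43.8°):
cos H₀ = −tan(+43.8°) tan(-17.825°) = 0.3083, H₀ = 1.2573 rad.
Bracket: H₀ sin φ sin δ + cos φ cos δ sin H₀ = 1.2573×0.69214×-0.30610 + 0.72176×0.95200×0.95128 = -0.266377 + 0.653639 = 0.387262.
Q̄ = (S₀/π) × [bracket] = (1198/π) × 0.387262 = 147.68 W/m².
Ratio Q̄_A / Q̄_B = 411.48 / 147.68 = 2.786.

Q̄_A / Q̄_B ≈ 2.79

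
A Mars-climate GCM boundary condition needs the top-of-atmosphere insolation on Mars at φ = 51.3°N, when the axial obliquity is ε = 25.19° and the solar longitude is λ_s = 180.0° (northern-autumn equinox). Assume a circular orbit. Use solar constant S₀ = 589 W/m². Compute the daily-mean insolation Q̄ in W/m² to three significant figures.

Solar declination: sin δ = sin ε · sin λ_s = sin 25.19° × sin 180.0° = 0.00000, so δ = +0.000°.
cos H₀ = −tan(+51.3°) tan(+0.000°) = -0.0000, H₀ = 1.5708 rad.
Bracket: H₀ sin φ sin δ + cos φ cos δ sin H₀ = 1.5708×0.78043×0.00000 + 0.62524×1.00000×1.00000 = 0.000000 + 0.625240 = 0.625240.
Q̄ = (S₀/π) × [bracket] = (589/π) × 0.625240 = 117.2 W/m².

Q̄ ≈ 117 W/m²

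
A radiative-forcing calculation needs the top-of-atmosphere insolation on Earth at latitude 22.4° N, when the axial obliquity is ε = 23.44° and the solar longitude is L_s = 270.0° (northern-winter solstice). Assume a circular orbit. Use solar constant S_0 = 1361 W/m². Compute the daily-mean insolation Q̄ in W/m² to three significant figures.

Solar declination: sin δ = sin ε · sin L_s = sin 23.44° × sin 270.0° = -0.39779, so δ = -23.440°.
cos h₀ = −tan(+22.4°) tan(-23.440°) = 0.1787, h₀ = 1.3911 rad.
Bracket: h₀ sin ϕ sin δ + cos ϕ cos δ sin h₀ = 1.3911×0.38107×-0.39779 + 0.92455×0.91748×0.98390 = -0.210871 + 0.834599 = 0.623728.
Q̄ = (S_0/π) × [bracket] = (1361/π) × 0.623728 = 270.2 W/m².

Q̄ ≈ 270 W/m²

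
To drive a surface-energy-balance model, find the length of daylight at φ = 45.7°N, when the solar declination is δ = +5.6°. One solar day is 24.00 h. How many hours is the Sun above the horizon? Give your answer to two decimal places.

12.77 h

cos H₀ = −tan φ · tan δ = −tan(+45.7°) × tan(+5.600°) = -0.1005, so H₀ = 1.6714 rad = 95.77°.
Daylight = 2H₀/(2π) × 24.00 h = (1.6714/π) × 24.00 = 12.77 h.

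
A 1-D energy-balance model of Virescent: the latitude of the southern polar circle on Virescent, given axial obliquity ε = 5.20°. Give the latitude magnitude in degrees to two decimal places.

The polar circle is the lowest latitude that experiences at least one full rotation of continuous darkness at the northern-summer solstice; it lies at |ϕ| = 90° − ε = 90° − 5.20° = 84.80°.

84.80°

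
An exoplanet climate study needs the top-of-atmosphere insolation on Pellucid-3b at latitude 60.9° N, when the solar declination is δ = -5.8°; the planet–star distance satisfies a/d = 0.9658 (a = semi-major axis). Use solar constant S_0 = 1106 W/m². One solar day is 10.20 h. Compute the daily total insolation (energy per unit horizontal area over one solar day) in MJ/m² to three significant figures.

4.26 MJ/m²

cos h₀ = −tan(+60.9°) tan(-5.800°) = 0.1825, h₀ = 1.3873 rad.
Bracket: h₀ sin ϕ sin δ + cos ϕ cos δ sin h₀ = 1.3873×0.87377×-0.10106 + 0.48634×0.99488×0.98321 = -0.122503 + 0.475726 = 0.353223.
Inverse-square distance factor (a/d)² = 0.9658² = 0.932770.
Q̄ = (S_0/π) × 0.932770 × [bracket] = (1106/π) × 0.932770 × 0.353223 = 115.99 W/m².
Daily total = Q̄ × 10.20 h × 3600 s/h = 115.99 × 10.20 × 3600 / 10⁶ = 4.259 MJ/m².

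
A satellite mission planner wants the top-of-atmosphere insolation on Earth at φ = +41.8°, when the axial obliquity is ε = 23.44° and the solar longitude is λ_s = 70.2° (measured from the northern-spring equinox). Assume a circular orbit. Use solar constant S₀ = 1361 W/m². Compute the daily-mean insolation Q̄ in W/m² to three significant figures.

Q̄ ≈ 489 W/m²

Solar declination: sin δ = sin ε · sin λ_s = sin 23.44° × sin 70.2° = 0.37427, so δ = +21.979°.
cos H₀ = −tan(+41.8°) tan(+21.979°) = -0.3609, H₀ = 1.9400 rad.
Bracket: H₀ sin φ sin δ + cos φ cos δ sin H₀ = 1.9400×0.66653×0.37427 + 0.74548×0.92732×0.93262 = 0.483957 + 0.644719 = 1.128676.
Q̄ = (S₀/π) × [bracket] = (1361/π) × 1.128676 = 489.0 W/m².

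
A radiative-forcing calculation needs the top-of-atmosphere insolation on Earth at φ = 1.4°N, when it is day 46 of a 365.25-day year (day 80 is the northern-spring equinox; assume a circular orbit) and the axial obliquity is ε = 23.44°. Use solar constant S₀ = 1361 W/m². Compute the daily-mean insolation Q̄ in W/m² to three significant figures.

Q̄ ≈ 419 W/m²

Solar longitude: λ_s = 360° × (46 − 80)/365.25 = -33.511°, i.e. -33.511° + 360° = 326.489°.
sin δ = sin 23.44° × sin 326.489° = -0.21962, so δ = -12.687°.
cos H₀ = −tan(+1.4°) tan(-12.687°) = 0.0055, H₀ = 1.5653 rad.
Bracket: H₀ sin φ sin δ + cos φ cos δ sin H₀ = 1.5653×0.02443×-0.21962 + 0.99970×0.97559×0.99998 = -0.008398 + 0.975278 = 0.966880.
Q̄ = (S₀/π) × [bracket] = (1361/π) × 0.966880 = 418.9 W/m².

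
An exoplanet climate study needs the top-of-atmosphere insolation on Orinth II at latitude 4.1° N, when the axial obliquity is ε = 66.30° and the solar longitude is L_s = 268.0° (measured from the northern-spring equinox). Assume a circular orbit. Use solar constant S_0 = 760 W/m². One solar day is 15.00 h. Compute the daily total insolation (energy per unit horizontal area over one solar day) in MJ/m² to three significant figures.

3.98 MJ/m²

Solar declination: sin δ = sin ε · sin L_s = sin 66.30° × sin 268.0° = -0.91510, so δ = -66.221°.
cos h₀ = −tan(+4.1°) tan(-66.221°) = 0.1627, h₀ = 1.4074 rad.
Bracket: h₀ sin ϕ sin δ + cos ϕ cos δ sin h₀ = 1.4074×0.07150×-0.91510 + 0.99744×0.40322×0.98668 = -0.092086 + 0.396831 = 0.304745.
Q̄ = (S_0/π) × [bracket] = (760/π) × 0.304745 = 73.723 W/m².
Daily total = Q̄ × 15.00 h × 3600 s/h = 73.723 × 15.00 × 3600 / 10⁶ = 3.981 MJ/m².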